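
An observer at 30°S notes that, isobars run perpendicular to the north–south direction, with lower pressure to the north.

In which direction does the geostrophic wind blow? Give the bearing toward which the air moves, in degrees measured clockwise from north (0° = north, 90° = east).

270°

The pressure-gradient force points toward the north (bearing 000°).
Geostrophic balance: in the Southern Hemisphere the Coriolis force deflects motion to the left, so the geostrophic wind blows 90° to the left of the pressure-gradient force (low pressure on the right).
Rotating 000° by 90° counterclockwise gives 270° — the wind blows toward the west.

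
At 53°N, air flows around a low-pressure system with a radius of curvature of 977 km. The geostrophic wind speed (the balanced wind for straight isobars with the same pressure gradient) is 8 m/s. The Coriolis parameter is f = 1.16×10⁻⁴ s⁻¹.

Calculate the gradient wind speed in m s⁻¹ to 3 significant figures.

7.50 m s⁻¹

Around a low, centrifugal force acts outward with Coriolis, so pressure-gradient force balances both:
(1/ρ)|∂P/∂n| = fV + V²/R  →  V² + fR·V − fR·V_g = 0
With fR = 1.16×10⁻⁴ × 977×10³ m = 113 m/s:
V = [−fR + √((fR)² + 4 fR V_g)]/2 = [−113 + √(113² + 4×113×8)]/2 = 7.5 m/s
Subgeostrophic (V < V_g = 8 m/s), as expected around a low.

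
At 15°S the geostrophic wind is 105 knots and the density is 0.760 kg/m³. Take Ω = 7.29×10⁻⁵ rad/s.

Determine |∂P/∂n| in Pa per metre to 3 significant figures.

1.55×10⁻³ Pa/m

Coriolis parameter at 15°S:
f = 2Ω sin φ = 2 × 7.29×10⁻⁵ × sin 15° = 3.77×10⁻⁵ s⁻¹
Wind speed in SI: 105 knots = 54.0 m/s
Geostrophic balance rearranged: |∂P/∂n| = f ρ V_g
|∂P/∂n| = 3.77×10⁻⁵ × 0.760 × 54.0 = 1.55×10⁻³ Pa/m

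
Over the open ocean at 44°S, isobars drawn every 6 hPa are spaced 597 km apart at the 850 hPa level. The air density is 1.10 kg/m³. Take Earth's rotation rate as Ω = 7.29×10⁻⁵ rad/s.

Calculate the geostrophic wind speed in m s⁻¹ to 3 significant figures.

9.02 m s⁻¹

Coriolis parameter at 44°S:
f = 2Ω sin φ = 2 × 7.29×10⁻⁵ × sin 44° = 1.01×10⁻⁴ s⁻¹
Pressure gradient: |∂P/∂n| = 600 Pa / 597000 m = 1.01×10⁻³ Pa/m
Geostrophic balance (pressure-gradient force = Coriolis force):
V_g = (1/(fρ)) |∂P/∂n| = 1.01×10⁻³ / (1.01×10⁻⁴ × 1.10) = 9.02 m/s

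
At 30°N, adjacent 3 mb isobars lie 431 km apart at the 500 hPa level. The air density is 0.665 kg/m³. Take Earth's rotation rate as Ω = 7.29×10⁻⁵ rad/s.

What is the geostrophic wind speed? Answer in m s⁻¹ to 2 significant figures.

14 m s⁻¹

Coriolis parameter at 30°N:
f = 2Ω sin φ = 2 × 7.29×10⁻⁵ × sin 30° = 7.29×10⁻⁵ s⁻¹
Pressure gradient: |∂P/∂n| = 300 Pa / 431000 m = 6.96×10⁻⁴ Pa/m
Geostrophic balance (pressure-gradient force = Coriolis force):
V_g = (1/(fρ)) |∂P/∂n| = 6.96×10⁻⁴ / (7.29×10⁻⁵ × 0.665) = 14.4 m/s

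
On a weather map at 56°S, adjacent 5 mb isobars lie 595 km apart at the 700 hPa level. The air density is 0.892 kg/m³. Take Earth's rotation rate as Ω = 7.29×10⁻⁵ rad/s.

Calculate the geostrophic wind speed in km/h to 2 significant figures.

28 km/h

Coriolis parameter at 56°S:
f = 2Ω sin φ = 2 × 7.29×10⁻⁵ × sin 56° = 1.21×10⁻⁴ s⁻¹
Pressure gradient: |∂P/∂n| = 500 Pa / 595000 m = 8.40×10⁻⁴ Pa/m
Geostrophic balance (pressure-gradient force = Coriolis force):
V_g = (1/(fρ)) |∂P/∂n| = 8.40×10⁻⁴ / (1.21×10⁻⁴ × 0.892) = 7.79 m/s
Converting: 7.79 m/s × 3.6 = 28 km/h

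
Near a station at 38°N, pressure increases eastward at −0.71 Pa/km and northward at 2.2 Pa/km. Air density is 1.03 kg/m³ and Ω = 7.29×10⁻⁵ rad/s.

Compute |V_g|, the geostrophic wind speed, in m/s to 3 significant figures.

25.0 m/s

Coriolis parameter at 38°N:
f = 2Ω sin φ = 2 × 7.29×10⁻⁵ × sin 38° = 8.98×10⁻⁵ s⁻¹
Component geostrophic relations (x east, y north):
u_g = −(1/(fρ)) ∂P/∂y,  v_g = (1/(fρ)) ∂P/∂x
u_g = −(2.2×10⁻³)/(8.98×10⁻⁵ × 1.03) = −23.8 m/s;  v_g = (−0.71×10⁻³)/(8.98×10⁻⁵ × 1.03) = −7.68 m/s
|V_g| = √(u_g² + v_g²) = 25.0 m/s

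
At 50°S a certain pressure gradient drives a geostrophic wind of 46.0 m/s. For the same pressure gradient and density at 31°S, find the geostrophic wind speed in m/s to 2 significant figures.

68 m/s

With the same pressure gradient and density, V_g ∝ 1/f ∝ 1/sin φ.
V₂ = V₁ · sin φ₁ / sin φ₂ = 46.0 × sin 50° / sin 31°
V₂ = 46.0 × 0.7660/0.5150 = 68 m/s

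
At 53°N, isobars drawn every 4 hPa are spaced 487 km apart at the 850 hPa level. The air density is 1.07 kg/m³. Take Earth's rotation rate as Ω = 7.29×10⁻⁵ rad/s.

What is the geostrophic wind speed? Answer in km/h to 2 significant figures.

24 km/h

Coriolis parameter at 53°N:
f = 2Ω sin φ = 2 × 7.29×10⁻⁵ × sin 53° = 1.16×10⁻⁴ s⁻¹
Pressure gradient: |∂P/∂n| = 400 Pa / 487000 m = 8.21×10⁻⁴ Pa/m
Geostrophic balance (pressure-gradient force = Coriolis force):
V_g = (1/(fρ)) |∂P/∂n| = 8.21×10⁻⁴ / (1.16×10⁻⁴ × 1.07) = 6.59 m/s
Converting: 6.59 m/s × 3.6 = 24 km/h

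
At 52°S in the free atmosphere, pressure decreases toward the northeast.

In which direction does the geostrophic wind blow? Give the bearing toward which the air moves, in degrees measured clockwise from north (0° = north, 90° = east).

315°

The pressure-gradient force points toward the northeast (bearing 045°).
Geostrophic balance: in the Southern Hemisphere the Coriolis force deflects motion to the left, so the geostrophic wind blows 90° to the left of the pressure-gradient force (low pressure on the right).
Rotating 045° by 90° counterclockwise gives 315° — the wind blows toward the northwest.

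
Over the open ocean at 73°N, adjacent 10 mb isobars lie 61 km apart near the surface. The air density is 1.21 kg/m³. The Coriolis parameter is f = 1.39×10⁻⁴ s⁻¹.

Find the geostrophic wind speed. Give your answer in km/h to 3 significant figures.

351 km/h

Pressure gradient: |∂P/∂n| = 1000 Pa / 61000 m = 1.64×10⁻² Pa/m
Geostrophic balance (pressure-gradient force = Coriolis force):
V_g = (1/(fρ)) |∂P/∂n| = 1.64×10⁻² / (1.39×10⁻⁴ × 1.21) = 97.5 m/s
Converting: 97.5 m/s × 3.6 = 351 km/h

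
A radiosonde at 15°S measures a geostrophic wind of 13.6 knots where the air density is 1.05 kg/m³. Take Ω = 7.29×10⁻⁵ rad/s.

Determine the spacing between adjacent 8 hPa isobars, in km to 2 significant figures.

2900 km

Coriolis parameter at 15°S:
f = 2Ω sin φ = 2 × 7.29×10⁻⁵ × sin 15° = 3.77×10⁻⁵ s⁻¹
Wind speed in SI: 13.6 knots = 7.00 m/s
Geostrophic balance rearranged: |∂P/∂n| = f ρ V_g
|∂P/∂n| = 3.77×10⁻⁵ × 1.05 × 7.00 = 2.77×10⁻⁴ Pa/m
Isobar spacing: Δn = ΔP/|∂P/∂n| = 800 Pa / 2.77×10⁻⁴ Pa/m = 2885825 m ≈ 2900 km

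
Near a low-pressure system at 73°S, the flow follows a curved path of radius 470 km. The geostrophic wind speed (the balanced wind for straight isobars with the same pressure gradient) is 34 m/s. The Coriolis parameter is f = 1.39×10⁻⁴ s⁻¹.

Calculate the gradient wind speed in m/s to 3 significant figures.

24.7 m/s

Around a low, centrifugal force acts outward with Coriolis, so pressure-gradient force balances both:
(1/ρ)|∂P/∂n| = fV + V²/R  →  V² + fR·V − fR·V_g = 0
With fR = 1.39×10⁻⁴ × 470×10³ m = 65.3 m/s:
V = [−fR + √((fR)² + 4 fR V_g)]/2 = [−65.3 + √(65.3² + 4×65.3×34)]/2 = 24.7 m/s
Subgeostrophic (V < V_g = 34 m/s), as expected around a low.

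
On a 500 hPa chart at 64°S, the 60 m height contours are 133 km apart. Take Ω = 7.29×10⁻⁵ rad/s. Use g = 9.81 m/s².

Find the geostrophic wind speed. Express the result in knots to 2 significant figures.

Coriolis parameter at 64°S:
f = 2Ω sin φ = 2 × 7.29×10⁻⁵ × sin 64° = 1.31×10⁻⁴ s⁻¹
Height gradient: |∂Z/∂n| = 60 m / 133000 m = 4.51×10⁻⁴
On a pressure surface, geostrophic balance gives V_g = (g/f)|∂Z/∂n|:
V_g = 9.81 × 4.51×10⁻⁴ / 1.31×10⁻⁴ = 33.8 m/s
Converting: 33.8 m/s × 1.944 = 66 knots

66 knots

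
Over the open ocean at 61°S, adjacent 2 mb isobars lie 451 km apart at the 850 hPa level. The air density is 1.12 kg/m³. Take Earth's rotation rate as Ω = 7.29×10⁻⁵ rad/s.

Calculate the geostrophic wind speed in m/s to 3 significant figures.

3.10 m/s

Coriolis parameter at 61°S:
f = 2Ω sin φ = 2 × 7.29×10⁻⁵ × sin 61° = 1.28×10⁻⁴ s⁻¹
Pressure gradient: |∂P/∂n| = 200 Pa / 451000 m = 4.43×10⁻⁴ Pa/m
Geostrophic balance (pressure-gradient force = Coriolis force):
V_g = (1/(fρ)) |∂P/∂n| = 4.43×10⁻⁴ / (1.28×10⁻⁴ × 1.12) = 3.10 m/s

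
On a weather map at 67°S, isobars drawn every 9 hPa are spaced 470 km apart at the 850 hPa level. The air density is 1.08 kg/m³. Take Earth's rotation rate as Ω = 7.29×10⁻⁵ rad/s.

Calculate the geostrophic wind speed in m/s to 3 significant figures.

13.2 m/s

Coriolis parameter at 67°S:
f = 2Ω sin φ = 2 × 7.29×10⁻⁵ × sin 67° = 1.34×10⁻⁴ s⁻¹
Pressure gradient: |∂P/∂n| = 900 Pa / 470000 m = 1.91×10⁻³ Pa/m
Geostrophic balance (pressure-gradient force = Coriolis force):
V_g = (1/(fρ)) |∂P/∂n| = 1.91×10⁻³ / (1.34×10⁻⁴ × 1.08) = 13.2 m/s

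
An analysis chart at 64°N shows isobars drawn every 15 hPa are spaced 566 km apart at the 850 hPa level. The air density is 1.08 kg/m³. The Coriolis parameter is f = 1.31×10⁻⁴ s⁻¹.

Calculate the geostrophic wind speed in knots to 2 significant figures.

36 knots

Pressure gradient: |∂P/∂n| = 1500 Pa / 566000 m = 2.65×10⁻³ Pa/m
Geostrophic balance (pressure-gradient force = Coriolis force):
V_g = (1/(fρ)) |∂P/∂n| = 2.65×10⁻³ / (1.31×10⁻⁴ × 1.08) = 18.7 m/s
Converting: 18.7 m/s × 1.944 = 36 knots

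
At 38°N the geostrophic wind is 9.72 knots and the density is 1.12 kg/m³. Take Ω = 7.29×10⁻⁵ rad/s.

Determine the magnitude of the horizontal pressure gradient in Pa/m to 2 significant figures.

5.0×10⁻⁴ Pa/m

Coriolis parameter at 38°N:
f = 2Ω sin φ = 2 × 7.29×10⁻⁵ × sin 38° = 8.98×10⁻⁵ s⁻¹
Wind speed in SI: 9.72 knots = 5.00 m/s
Geostrophic balance rearranged: |∂P/∂n| = f ρ V_g
|∂P/∂n| = 8.98×10⁻⁵ × 1.12 × 5.00 = 5.03×10⁻⁴ Pa/m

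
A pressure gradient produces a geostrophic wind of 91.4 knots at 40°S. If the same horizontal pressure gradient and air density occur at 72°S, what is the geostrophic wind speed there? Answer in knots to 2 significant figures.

62 knots

With the same pressure gradient and density, V_g ∝ 1/f ∝ 1/sin φ.
V₂ = V₁ · sin φ₁ / sin φ₂ = 91.4 × sin 40° / sin 72°
V₂ = 91.4 × 0.6428/0.9511 = 62 knots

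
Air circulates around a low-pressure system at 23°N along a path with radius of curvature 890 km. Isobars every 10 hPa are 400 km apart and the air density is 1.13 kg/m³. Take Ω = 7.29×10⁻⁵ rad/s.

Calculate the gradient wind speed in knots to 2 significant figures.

Coriolis parameter at 23°N:
f = 2Ω sin φ = 2 × 7.29×10⁻⁵ × sin 23° = 5.70×10⁻⁵ s⁻¹
Pressure gradient: |∂P/∂n| = 1000 Pa / 400000 m = 2.50×10⁻³ Pa/m
Geostrophic speed: V_g = |∂P/∂n|/(fρ) = 2.50×10⁻³/(5.70×10⁻⁵ × 1.13) = 38.8 m/s
Around a low, centrifugal force acts outward with Coriolis, so pressure-gradient force balances both:
(1/ρ)|∂P/∂n| = fV + V²/R  →  V² + fR·V − fR·V_g = 0
With fR = 5.70×10⁻⁵ × 890×10³ m = 50.7 m/s:
V = [−fR + √((fR)² + 4 fR V_g)]/2 = [−50.7 + √(50.7² + 4×50.7×38.8)]/2 = 25.8 m/s
Subgeostrophic (V < V_g = 38.8 m/s), as expected around a low.
Converting: 25.8 m/s × 1.944 = 50 knots

50 knots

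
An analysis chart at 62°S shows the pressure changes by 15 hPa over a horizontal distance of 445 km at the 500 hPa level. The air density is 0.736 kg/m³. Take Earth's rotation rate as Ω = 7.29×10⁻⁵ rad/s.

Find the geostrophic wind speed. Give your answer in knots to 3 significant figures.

69.2 knots

Coriolis parameter at 62°S:
f = 2Ω sin φ = 2 × 7.29×10⁻⁵ × sin 62° = 1.29×10⁻⁴ s⁻¹
Pressure gradient: |∂P/∂n| = 1500 Pa / 445000 m = 3.37×10⁻³ Pa/m
Geostrophic balance (pressure-gradient force = Coriolis force):
V_g = (1/(fρ)) |∂P/∂n| = 3.37×10⁻³ / (1.29×10⁻⁴ × 0.736) = 35.6 m/s
Converting: 35.6 m/s × 1.944 = 69.2 knots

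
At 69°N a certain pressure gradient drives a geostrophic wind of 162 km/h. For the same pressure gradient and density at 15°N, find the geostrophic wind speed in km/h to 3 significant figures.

With the same pressure gradient and density, V_g ∝ 1/f ∝ 1/sin φ.
V₂ = V₁ · sin φ₁ / sin φ₂ = 162 × sin 69° / sin 15°
V₂ = 162 × 0.9336/0.2588 = 584 km/h

584 km/h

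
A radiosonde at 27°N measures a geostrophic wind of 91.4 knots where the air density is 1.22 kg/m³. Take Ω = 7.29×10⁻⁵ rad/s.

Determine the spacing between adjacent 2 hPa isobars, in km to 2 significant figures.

53 km

Coriolis parameter at 27°N:
f = 2Ω sin φ = 2 × 7.29×10⁻⁵ × sin 27° = 6.62×10⁻⁵ s⁻¹
Wind speed in SI: 91.4 knots = 47.0 m/s
Geostrophic balance rearranged: |∂P/∂n| = f ρ V_g
|∂P/∂n| = 6.62×10⁻⁵ × 1.22 × 47.0 = 3.80×10⁻³ Pa/m
Isobar spacing: Δn = ΔP/|∂P/∂n| = 200 Pa / 3.80×10⁻³ Pa/m = 52672 m ≈ 53 km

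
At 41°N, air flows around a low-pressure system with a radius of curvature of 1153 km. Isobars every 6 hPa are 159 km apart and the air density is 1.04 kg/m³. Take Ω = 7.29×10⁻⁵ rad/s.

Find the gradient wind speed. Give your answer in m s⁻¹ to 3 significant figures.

29.9 m s⁻¹

Coriolis parameter at 41°N:
f = 2Ω sin φ = 2 × 7.29×10⁻⁵ × sin 41° = 9.57×10⁻⁵ s⁻¹
Pressure gradient: |∂P/∂n| = 600 Pa / 159000 m = 3.77×10⁻³ Pa/m
Geostrophic speed: V_g = |∂P/∂n|/(fρ) = 3.77×10⁻³/(9.57×10⁻⁵ × 1.04) = 37.9 m/s
Around a low, centrifugal force acts outward with Coriolis, so pressure-gradient force balances both:
(1/ρ)|∂P/∂n| = fV + V²/R  →  V² + fR·V − fR·V_g = 0
With fR = 9.57×10⁻⁵ × 1153×10³ m = 110 m/s:
V = [−fR + √((fR)² + 4 fR V_g)]/2 = [−110 + √(110² + 4×110×37.9)]/2 = 29.9 m/s
Subgeostrophic (V < V_g = 37.9 m/s), as expected around a low.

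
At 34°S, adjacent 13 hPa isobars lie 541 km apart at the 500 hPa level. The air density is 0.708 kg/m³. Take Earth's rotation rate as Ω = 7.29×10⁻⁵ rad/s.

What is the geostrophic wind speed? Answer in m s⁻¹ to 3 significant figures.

41.6 m s⁻¹

Coriolis parameter at 34°S:
f = 2Ω sin φ = 2 × 7.29×10⁻⁵ × sin 34° = 8.15×10⁻⁵ s⁻¹
Pressure gradient: |∂P/∂n| = 1300 Pa / 541000 m = 2.40×10⁻³ Pa/m
Geostrophic balance (pressure-gradient force = Coriolis force):
V_g = (1/(fρ)) |∂P/∂n| = 2.40×10⁻³ / (8.15×10⁻⁵ × 0.708) = 41.6 m/s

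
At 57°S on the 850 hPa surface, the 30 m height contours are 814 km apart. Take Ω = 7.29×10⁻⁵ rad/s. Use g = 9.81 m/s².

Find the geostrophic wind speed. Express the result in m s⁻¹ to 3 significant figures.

Coriolis parameter at 57°S:
f = 2Ω sin φ = 2 × 7.29×10⁻⁵ × sin 57° = 1.22×10⁻⁴ s⁻¹
Height gradient: |∂Z/∂n| = 30 m / 814000 m = 3.69×10⁻⁵
On a pressure surface, geostrophic balance gives V_g = (g/f)|∂Z/∂n|:
V_g = 9.81 × 3.69×10⁻⁵ / 1.22×10⁻⁴ = 2.96 m/s

2.96 m s⁻¹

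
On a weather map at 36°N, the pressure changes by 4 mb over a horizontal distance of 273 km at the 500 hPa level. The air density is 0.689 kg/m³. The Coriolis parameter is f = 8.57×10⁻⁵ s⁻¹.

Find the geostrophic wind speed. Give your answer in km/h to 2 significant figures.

89 km/h

Pressure gradient: |∂P/∂n| = 400 Pa / 273000 m = 1.47×10⁻³ Pa/m
Geostrophic balance (pressure-gradient force = Coriolis force):
V_g = (1/(fρ)) |∂P/∂n| = 1.47×10⁻³ / (8.57×10⁻⁵ × 0.689) = 24.8 m/s
Converting: 24.8 m/s × 3.6 = 89 km/h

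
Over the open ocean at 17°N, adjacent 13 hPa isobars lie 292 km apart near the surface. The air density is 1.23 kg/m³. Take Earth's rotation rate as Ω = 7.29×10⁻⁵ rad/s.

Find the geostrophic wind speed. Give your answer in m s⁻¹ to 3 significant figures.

Coriolis parameter at 17°N:
f = 2Ω sin φ = 2 × 7.29×10⁻⁵ × sin 17° = 4.26×10⁻⁵ s⁻¹
Pressure gradient: |∂P/∂n| = 1300 Pa / 292000 m = 4.45×10⁻³ Pa/m
Geostrophic balance (pressure-gradient force = Coriolis force):
V_g = (1/(fρ)) |∂P/∂n| = 4.45×10⁻³ / (4.26×10⁻⁵ × 1.23) = 84.9 m/s

84.9 m s⁻¹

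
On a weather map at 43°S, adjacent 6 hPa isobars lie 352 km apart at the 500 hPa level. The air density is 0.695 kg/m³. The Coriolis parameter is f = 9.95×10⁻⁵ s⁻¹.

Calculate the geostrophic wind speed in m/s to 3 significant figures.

Pressure gradient: |∂P/∂n| = 600 Pa / 352000 m = 1.70×10⁻³ Pa/m
Geostrophic balance (pressure-gradient force = Coriolis force):
V_g = (1/(fρ)) |∂P/∂n| = 1.70×10⁻³ / (9.95×10⁻⁵ × 0.695) = 24.6 m/s

24.6 m/s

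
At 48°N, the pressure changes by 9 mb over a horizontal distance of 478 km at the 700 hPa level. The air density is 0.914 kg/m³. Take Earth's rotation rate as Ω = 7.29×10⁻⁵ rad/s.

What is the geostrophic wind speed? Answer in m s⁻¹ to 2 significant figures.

19 m s⁻¹

Coriolis parameter at 48°N:
f = 2Ω sin φ = 2 × 7.29×10⁻⁵ × sin 48° = 1.08×10⁻⁴ s⁻¹
Pressure gradient: |∂P/∂n| = 900 Pa / 478000 m = 1.88×10⁻³ Pa/m
Geostrophic balance (pressure-gradient force = Coriolis force):
V_g = (1/(fρ)) |∂P/∂n| = 1.88×10⁻³ / (1.08×10⁻⁴ × 0.914) = 19.0 m/s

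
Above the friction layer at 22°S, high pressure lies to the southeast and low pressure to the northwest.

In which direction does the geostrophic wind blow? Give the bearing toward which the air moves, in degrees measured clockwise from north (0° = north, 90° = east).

The pressure-gradient force points toward the northwest (bearing 315°).
Geostrophic balance: in the Southern Hemisphere the Coriolis force deflects motion to the left, so the geostrophic wind blows 90° to the left of the pressure-gradient force (low pressure on the right).
Rotating 315° by 90° counterclockwise gives 225° — the wind blows toward the southwest.

225°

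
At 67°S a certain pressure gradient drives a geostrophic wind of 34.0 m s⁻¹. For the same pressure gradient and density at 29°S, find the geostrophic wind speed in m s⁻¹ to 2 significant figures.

With the same pressure gradient and density, V_g ∝ 1/f ∝ 1/sin φ.
V₂ = V₁ · sin φ₁ / sin φ₂ = 34.0 × sin 67° / sin 29°
V₂ = 34.0 × 0.9205/0.4848 = 65 m s⁻¹

65 m s⁻¹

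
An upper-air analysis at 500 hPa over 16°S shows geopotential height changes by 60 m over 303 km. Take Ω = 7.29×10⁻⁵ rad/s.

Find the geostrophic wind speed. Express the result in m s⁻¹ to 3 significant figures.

Coriolis parameter at 16°S:
f = 2Ω sin φ = 2 × 7.29×10⁻⁵ × sin 16° = 4.02×10⁻⁵ s⁻¹
Height gradient: |∂Z/∂n| = 60 m / 303000 m = 1.98×10⁻⁴
On a pressure surface, geostrophic balance gives V_g = (g/f)|∂Z/∂n|:
V_g = 9.81 × 1.98×10⁻⁴ / 4.02×10⁻⁵ = 48.3 m/s

48.3 m s⁻¹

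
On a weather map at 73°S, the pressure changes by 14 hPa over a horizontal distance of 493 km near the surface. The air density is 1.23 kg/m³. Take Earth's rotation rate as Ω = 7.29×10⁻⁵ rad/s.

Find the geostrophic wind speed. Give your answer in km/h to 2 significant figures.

60 km/h

Coriolis parameter at 73°S:
f = 2Ω sin φ = 2 × 7.29×10⁻⁵ × sin 73° = 1.39×10⁻⁴ s⁻¹
Pressure gradient: |∂P/∂n| = 1400 Pa / 493000 m = 2.84×10⁻³ Pa/m
Geostrophic balance (pressure-gradient force = Coriolis force):
V_g = (1/(fρ)) |∂P/∂n| = 2.84×10⁻³ / (1.39×10⁻⁴ × 1.23) = 16.6 m/s
Converting: 16.6 m/s × 3.6 = 60 km/h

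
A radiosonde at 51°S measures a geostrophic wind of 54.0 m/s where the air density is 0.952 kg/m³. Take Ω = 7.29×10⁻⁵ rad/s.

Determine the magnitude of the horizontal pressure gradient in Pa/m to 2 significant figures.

Coriolis parameter at 51°S:
f = 2Ω sin φ = 2 × 7.29×10⁻⁵ × sin 51° = 1.13×10⁻⁴ s⁻¹
Geostrophic balance rearranged: |∂P/∂n| = f ρ V_g
|∂P/∂n| = 1.13×10⁻⁴ × 0.952 × 54.0 = 5.82×10⁻³ Pa/m

5.8×10⁻³ Pa/m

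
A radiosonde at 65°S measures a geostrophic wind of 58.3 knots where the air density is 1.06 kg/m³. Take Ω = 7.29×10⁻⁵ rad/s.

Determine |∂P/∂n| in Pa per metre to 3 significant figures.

Coriolis parameter at 65°S:
f = 2Ω sin φ = 2 × 7.29×10⁻⁵ × sin 65° = 1.32×10⁻⁴ s⁻¹
Wind speed in SI: 58.3 knots = 30.0 m/s
Geostrophic balance rearranged: |∂P/∂n| = f ρ V_g
|∂P/∂n| = 1.32×10⁻⁴ × 1.06 × 30.0 = 4.20×10⁻³ Pa/m

4.20×10⁻³ Pa/m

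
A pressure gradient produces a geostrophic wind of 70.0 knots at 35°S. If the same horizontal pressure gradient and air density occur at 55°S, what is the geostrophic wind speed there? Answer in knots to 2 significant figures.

With the same pressure gradient and density, V_g ∝ 1/f ∝ 1/sin φ.
V₂ = V₁ · sin φ₁ / sin φ₂ = 70.0 × sin 35° / sin 55°
V₂ = 70.0 × 0.5736/0.8192 = 49 knots

49 knots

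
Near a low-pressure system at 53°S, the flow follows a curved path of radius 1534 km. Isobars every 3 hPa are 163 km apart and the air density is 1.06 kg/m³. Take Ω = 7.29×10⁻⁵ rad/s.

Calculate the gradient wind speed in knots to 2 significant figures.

27 knots

Coriolis parameter at 53°S:
f = 2Ω sin φ = 2 × 7.29×10⁻⁵ × sin 53° = 1.16×10⁻⁴ s⁻¹
Pressure gradient: |∂P/∂n| = 300 Pa / 163000 m = 1.84×10⁻³ Pa/m
Geostrophic speed: V_g = |∂P/∂n|/(fρ) = 1.84×10⁻³/(1.16×10⁻⁴ × 1.06) = 14.9 m/s
Around a low, centrifugal force acts outward with Coriolis, so pressure-gradient force balances both:
(1/ρ)|∂P/∂n| = fV + V²/R  →  V² + fR·V − fR·V_g = 0
With fR = 1.16×10⁻⁴ × 1534×10³ m = 179 m/s:
V = [−fR + √((fR)² + 4 fR V_g)]/2 = [−179 + √(179² + 4×179×14.9)]/2 = 13.8 m/s
Subgeostrophic (V < V_g = 14.9 m/s), as expected around a low.
Converting: 13.8 m/s × 1.944 = 27 knots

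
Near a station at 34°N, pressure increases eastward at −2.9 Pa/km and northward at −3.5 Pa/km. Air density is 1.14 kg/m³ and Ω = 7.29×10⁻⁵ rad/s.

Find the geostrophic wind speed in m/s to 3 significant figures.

48.9 m/s

Coriolis parameter at 34°N:
f = 2Ω sin φ = 2 × 7.29×10⁻⁵ × sin 34° = 8.15×10⁻⁵ s⁻¹
Component geostrophic relations (x east, y north):
u_g = −(1/(fρ)) ∂P/∂y,  v_g = (1/(fρ)) ∂P/∂x
u_g = −(−3.5×10⁻³)/(8.15×10⁻⁵ × 1.14) = 37.7 m/s;  v_g = (−2.9×10⁻³)/(8.15×10⁻⁵ × 1.14) = −31.2 m/s
|V_g| = √(u_g² + v_g²) = 48.9 m/s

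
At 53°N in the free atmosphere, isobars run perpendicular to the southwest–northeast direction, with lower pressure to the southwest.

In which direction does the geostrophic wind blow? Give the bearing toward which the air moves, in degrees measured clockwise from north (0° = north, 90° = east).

315°

The pressure-gradient force points toward the southwest (bearing 225°).
Geostrophic balance: in the Northern Hemisphere the Coriolis force deflects motion to the right, so the geostrophic wind blows 90° to the right of the pressure-gradient force (low pressure on the left).
Rotating 225° by 90° clockwise gives 315° — the wind blows toward the northwest.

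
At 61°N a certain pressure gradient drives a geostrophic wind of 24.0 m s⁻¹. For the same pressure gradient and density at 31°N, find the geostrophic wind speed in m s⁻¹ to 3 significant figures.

40.8 m s⁻¹

With the same pressure gradient and density, V_g ∝ 1/f ∝ 1/sin φ.
V₂ = V₁ · sin φ₁ / sin φ₂ = 24.0 × sin 61° / sin 31°
V₂ = 24.0 × 0.8746/0.5150 = 40.8 m s⁻¹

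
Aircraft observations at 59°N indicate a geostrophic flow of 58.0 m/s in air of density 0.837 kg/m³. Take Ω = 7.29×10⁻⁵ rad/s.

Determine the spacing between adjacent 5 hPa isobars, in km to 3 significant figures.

82.4 km

Coriolis parameter at 59°N:
f = 2Ω sin φ = 2 × 7.29×10⁻⁵ × sin 59° = 1.25×10⁻⁴ s⁻¹
Geostrophic balance rearranged: |∂P/∂n| = f ρ V_g
|∂P/∂n| = 1.25×10⁻⁴ × 0.837 × 58.0 = 6.07×10⁻³ Pa/m
Isobar spacing: Δn = ΔP/|∂P/∂n| = 500 Pa / 6.07×10⁻³ Pa/m = 82413 m ≈ 82.4 km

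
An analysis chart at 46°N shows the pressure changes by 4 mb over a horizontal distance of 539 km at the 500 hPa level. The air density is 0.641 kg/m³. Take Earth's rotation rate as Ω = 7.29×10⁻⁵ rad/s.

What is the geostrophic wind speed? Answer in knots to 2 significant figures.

21 knots

Coriolis parameter at 46°N:
f = 2Ω sin φ = 2 × 7.29×10⁻⁵ × sin 46° = 1.05×10⁻⁴ s⁻¹
Pressure gradient: |∂P/∂n| = 400 Pa / 539000 m = 7.42×10⁻⁴ Pa/m
Geostrophic balance (pressure-gradient force = Coriolis force):
V_g = (1/(fρ)) |∂P/∂n| = 7.42×10⁻⁴ / (1.05×10⁻⁴ × 0.641) = 11.0 m/s
Converting: 11.0 m/s × 1.944 = 21 knots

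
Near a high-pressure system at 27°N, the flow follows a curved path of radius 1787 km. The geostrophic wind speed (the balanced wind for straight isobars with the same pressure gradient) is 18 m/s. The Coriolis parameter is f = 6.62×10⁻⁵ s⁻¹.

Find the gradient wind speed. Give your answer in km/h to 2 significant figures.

Around a high, pressure-gradient force acts outward with centrifugal, so Coriolis balances both:
fV = (1/ρ)|∂P/∂n| + V²/R  →  V² − fR·V + fR·V_g = 0
With fR = 6.62×10⁻⁵ × 1787×10³ m = 118 m/s:
V = [fR − √((fR)² − 4 fR V_g)]/2 = [118 − √(118² − 4×118×18)]/2 = 22.1 m/s
Supergeostrophic (V > V_g = 18 m/s), as expected around a high.
Converting: 22.1 m/s × 3.6 = 80 km/h

80 km/h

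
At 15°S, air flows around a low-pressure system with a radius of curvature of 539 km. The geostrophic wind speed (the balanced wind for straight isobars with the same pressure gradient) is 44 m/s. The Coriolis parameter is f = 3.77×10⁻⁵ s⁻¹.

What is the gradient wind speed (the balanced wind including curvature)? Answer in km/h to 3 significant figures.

Around a low, centrifugal force acts outward with Coriolis, so pressure-gradient force balances both:
(1/ρ)|∂P/∂n| = fV + V²/R  →  V² + fR·V − fR·V_g = 0
With fR = 3.77×10⁻⁵ × 539×10³ m = 20.3 m/s:
V = [−fR + √((fR)² + 4 fR V_g)]/2 = [−20.3 + √(20.3² + 4×20.3×44)]/2 = 21.4 m/s
Subgeostrophic (V < V_g = 44 m/s), as expected around a low.
Converting: 21.4 m/s × 3.6 = 77.1 km/h

77.1 km/h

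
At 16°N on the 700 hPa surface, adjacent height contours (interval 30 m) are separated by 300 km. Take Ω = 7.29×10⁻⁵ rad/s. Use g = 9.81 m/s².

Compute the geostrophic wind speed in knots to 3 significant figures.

Coriolis parameter at 16°N:
f = 2Ω sin φ = 2 × 7.29×10⁻⁵ × sin 16° = 4.02×10⁻⁵ s⁻¹
Height gradient: |∂Z/∂n| = 30 m / 300000 m = 1.00×10⁻⁴
On a pressure surface, geostrophic balance gives V_g = (g/f)|∂Z/∂n|:
V_g = 9.81 × 1.00×10⁻⁴ / 4.02×10⁻⁵ = 24.4 m/s
Converting: 24.4 m/s × 1.944 = 47.4 knots

47.4 knots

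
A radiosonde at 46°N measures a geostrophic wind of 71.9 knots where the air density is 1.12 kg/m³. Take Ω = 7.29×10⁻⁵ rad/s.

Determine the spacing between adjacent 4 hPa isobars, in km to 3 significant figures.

92.1 km

Coriolis parameter at 46°N:
f = 2Ω sin φ = 2 × 7.29×10⁻⁵ × sin 46° = 1.05×10⁻⁴ s⁻¹
Wind speed in SI: 71.9 knots = 37.0 m/s
Geostrophic balance rearranged: |∂P/∂n| = f ρ V_g
|∂P/∂n| = 1.05×10⁻⁴ × 1.12 × 37.0 = 4.34×10⁻³ Pa/m
Isobar spacing: Δn = ΔP/|∂P/∂n| = 400 Pa / 4.34×10⁻³ Pa/m = 92063 m ≈ 92.1 km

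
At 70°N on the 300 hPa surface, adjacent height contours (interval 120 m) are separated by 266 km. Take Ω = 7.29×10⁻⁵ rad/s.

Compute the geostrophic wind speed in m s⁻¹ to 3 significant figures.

Coriolis parameter at 70°N:
f = 2Ω sin φ = 2 × 7.29×10⁻⁵ × sin 70° = 1.37×10⁻⁴ s⁻¹
Height gradient: |∂Z/∂n| = 120 m / 266000 m = 4.51×10⁻⁴
On a pressure surface, geostrophic balance gives V_g = (g/f)|∂Z/∂n|:
V_g = 9.81 × 4.51×10⁻⁴ / 1.37×10⁻⁴ = 32.3 m/s

32.3 m s⁻¹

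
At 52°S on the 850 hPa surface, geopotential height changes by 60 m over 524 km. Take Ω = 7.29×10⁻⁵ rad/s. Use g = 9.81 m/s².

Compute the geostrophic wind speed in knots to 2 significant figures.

19 knots

Coriolis parameter at 52°S:
f = 2Ω sin φ = 2 × 7.29×10⁻⁵ × sin 52° = 1.15×10⁻⁴ s⁻¹
Height gradient: |∂Z/∂n| = 60 m / 524000 m = 1.15×10⁻⁴
On a pressure surface, geostrophic balance gives V_g = (g/f)|∂Z/∂n|:
V_g = 9.81 × 1.15×10⁻⁴ / 1.15×10⁻⁴ = 9.78 m/s
Converting: 9.78 m/s × 1.944 = 19 knots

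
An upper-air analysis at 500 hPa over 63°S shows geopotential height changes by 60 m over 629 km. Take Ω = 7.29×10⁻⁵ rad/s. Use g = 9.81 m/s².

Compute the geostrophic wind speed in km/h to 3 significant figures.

25.9 km/h

Coriolis parameter at 63°S:
f = 2Ω sin φ = 2 × 7.29×10⁻⁵ × sin 63° = 1.30×10⁻⁴ s⁻¹
Height gradient: |∂Z/∂n| = 60 m / 629000 m = 9.54×10⁻⁵
On a pressure surface, geostrophic balance gives V_g = (g/f)|∂Z/∂n|:
V_g = 9.81 × 9.54×10⁻⁵ / 1.30×10⁻⁴ = 7.20 m/s
Converting: 7.20 m/s × 3.6 = 25.9 km/h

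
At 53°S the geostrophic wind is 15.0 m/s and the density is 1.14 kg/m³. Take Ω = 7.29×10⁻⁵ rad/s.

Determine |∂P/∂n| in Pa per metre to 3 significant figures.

1.99×10⁻³ Pa/m

Coriolis parameter at 53°S:
f = 2Ω sin φ = 2 × 7.29×10⁻⁵ × sin 53° = 1.16×10⁻⁴ s⁻¹
Geostrophic balance rearranged: |∂P/∂n| = f ρ V_g
|∂P/∂n| = 1.16×10⁻⁴ × 1.14 × 15.0 = 1.99×10⁻³ Pa/m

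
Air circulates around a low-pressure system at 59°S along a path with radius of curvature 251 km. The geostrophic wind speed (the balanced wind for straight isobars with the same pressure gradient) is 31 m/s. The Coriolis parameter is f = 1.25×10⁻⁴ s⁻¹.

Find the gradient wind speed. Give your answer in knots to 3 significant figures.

37.4 knots

Around a low, centrifugal force acts outward with Coriolis, so pressure-gradient force balances both:
(1/ρ)|∂P/∂n| = fV + V²/R  →  V² + fR·V − fR·V_g = 0
With fR = 1.25×10⁻⁴ × 251×10³ m = 31.4 m/s:
V = [−fR + √((fR)² + 4 fR V_g)]/2 = [−31.4 + √(31.4² + 4×31.4×31)]/2 = 19.2 m/s
Subgeostrophic (V < V_g = 31 m/s), as expected around a low.
Converting: 19.2 m/s × 1.944 = 37.4 knots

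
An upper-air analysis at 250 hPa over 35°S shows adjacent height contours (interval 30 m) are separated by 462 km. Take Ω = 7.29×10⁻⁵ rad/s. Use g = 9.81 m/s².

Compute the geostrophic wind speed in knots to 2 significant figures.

Coriolis parameter at 35°S:
f = 2Ω sin φ = 2 × 7.29×10⁻⁵ × sin 35° = 8.36×10⁻⁵ s⁻¹
Height gradient: |∂Z/∂n| = 30 m / 462000 m = 6.49×10⁻⁵
On a pressure surface, geostrophic balance gives V_g = (g/f)|∂Z/∂n|:
V_g = 9.81 × 6.49×10⁻⁵ / 8.36×10⁻⁵ = 7.62 m/s
Converting: 7.62 m/s × 1.944 = 15 knots

15 knots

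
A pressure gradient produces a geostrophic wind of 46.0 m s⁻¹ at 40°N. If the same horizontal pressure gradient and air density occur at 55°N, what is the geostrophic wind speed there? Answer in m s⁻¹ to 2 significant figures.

With the same pressure gradient and density, V_g ∝ 1/f ∝ 1/sin φ.
V₂ = V₁ · sin φ₁ / sin φ₂ = 46.0 × sin 40° / sin 55°
V₂ = 46.0 × 0.6428/0.8192 = 36 m s⁻¹

36 m s⁻¹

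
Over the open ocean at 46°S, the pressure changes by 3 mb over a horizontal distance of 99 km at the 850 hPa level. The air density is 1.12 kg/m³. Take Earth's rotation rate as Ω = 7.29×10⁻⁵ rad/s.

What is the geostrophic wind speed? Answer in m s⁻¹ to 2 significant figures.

26 m s⁻¹

Coriolis parameter at 46°S:
f = 2Ω sin φ = 2 × 7.29×10⁻⁵ × sin 46° = 1.05×10⁻⁴ s⁻¹
Pressure gradient: |∂P/∂n| = 300 Pa / 99000 m = 3.03×10⁻³ Pa/m
Geostrophic balance (pressure-gradient force = Coriolis force):
V_g = (1/(fρ)) |∂P/∂n| = 3.03×10⁻³ / (1.05×10⁻⁴ × 1.12) = 25.8 m/s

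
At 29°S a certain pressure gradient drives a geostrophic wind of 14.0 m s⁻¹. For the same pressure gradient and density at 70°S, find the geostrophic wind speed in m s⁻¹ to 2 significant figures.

7.2 m s⁻¹

With the same pressure gradient and density, V_g ∝ 1/f ∝ 1/sin φ.
V₂ = V₁ · sin φ₁ / sin φ₂ = 14.0 × sin 29° / sin 70°
V₂ = 14.0 × 0.4848/0.9397 = 7.2 m s⁻¹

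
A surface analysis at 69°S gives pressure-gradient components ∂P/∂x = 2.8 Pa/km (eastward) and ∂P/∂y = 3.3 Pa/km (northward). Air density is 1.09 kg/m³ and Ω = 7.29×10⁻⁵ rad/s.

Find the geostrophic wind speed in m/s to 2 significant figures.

Coriolis parameter at 69°S:
f = 2Ω sin φ = 2 × 7.29×10⁻⁵ × sin 69° = 1.36×10⁻⁴ s⁻¹
In the Southern Hemisphere f is negative: f = −1.36×10⁻⁴ s⁻¹.
Component geostrophic relations (x east, y north):
u_g = −(1/(fρ)) ∂P/∂y,  v_g = (1/(fρ)) ∂P/∂x
u_g = −(3.3×10⁻³)/(−1.36×10⁻⁴ × 1.09) = 22.2 m/s;  v_g = (2.8×10⁻³)/(−1.36×10⁻⁴ × 1.09) = −18.9 m/s
|V_g| = √(u_g² + v_g²) = 29.2 m/s

29 m/s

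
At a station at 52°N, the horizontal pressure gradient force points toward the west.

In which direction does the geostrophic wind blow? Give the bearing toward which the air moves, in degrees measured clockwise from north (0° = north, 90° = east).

The pressure-gradient force points toward the west (bearing 270°).
Geostrophic balance: in the Northern Hemisphere the Coriolis force deflects motion to the right, so the geostrophic wind blows 90° to the right of the pressure-gradient force (low pressure on the left).
Rotating 270° by 90° clockwise gives 000° — the wind blows toward the north.

000°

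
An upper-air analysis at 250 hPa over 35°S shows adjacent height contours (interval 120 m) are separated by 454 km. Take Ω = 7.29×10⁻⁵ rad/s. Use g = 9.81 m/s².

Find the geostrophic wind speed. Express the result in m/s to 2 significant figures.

31 m/s

Coriolis parameter at 35°S:
f = 2Ω sin φ = 2 × 7.29×10⁻⁵ × sin 35° = 8.36×10⁻⁵ s⁻¹
Height gradient: |∂Z/∂n| = 120 m / 454000 m = 2.64×10⁻⁴
On a pressure surface, geostrophic balance gives V_g = (g/f)|∂Z/∂n|:
V_g = 9.81 × 2.64×10⁻⁴ / 8.36×10⁻⁵ = 31.0 m/s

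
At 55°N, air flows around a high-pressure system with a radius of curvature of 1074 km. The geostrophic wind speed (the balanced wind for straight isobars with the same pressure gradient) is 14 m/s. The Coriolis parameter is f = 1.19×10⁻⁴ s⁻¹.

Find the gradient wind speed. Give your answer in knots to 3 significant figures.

31.1 knots

Around a high, pressure-gradient force acts outward with centrifugal, so Coriolis balances both:
fV = (1/ρ)|∂P/∂n| + V²/R  →  V² − fR·V + fR·V_g = 0
With fR = 1.19×10⁻⁴ × 1074×10³ m = 128 m/s:
V = [fR − √((fR)² − 4 fR V_g)]/2 = [128 − √(128² − 4×128×14)]/2 = 16 m/s
Supergeostrophic (V > V_g = 14 m/s), as expected around a high.
Converting: 16 m/s × 1.944 = 31.1 knots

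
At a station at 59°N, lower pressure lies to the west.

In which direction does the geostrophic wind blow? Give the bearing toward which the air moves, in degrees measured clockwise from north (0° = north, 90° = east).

000°

The pressure-gradient force points toward the west (bearing 270°).
Geostrophic balance: in the Northern Hemisphere the Coriolis force deflects motion to the right, so the geostrophic wind blows 90° to the right of the pressure-gradient force (low pressure on the left).
Rotating 270° by 90° clockwise gives 000° — the wind blows toward the north.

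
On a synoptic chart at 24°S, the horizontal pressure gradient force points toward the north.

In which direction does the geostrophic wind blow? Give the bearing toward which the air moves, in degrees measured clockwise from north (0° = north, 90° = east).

The pressure-gradient force points toward the north (bearing 000°).
Geostrophic balance: in the Southern Hemisphere the Coriolis force deflects motion to the left, so the geostrophic wind blows 90° to the left of the pressure-gradient force (low pressure on the right).
Rotating 000° by 90° counterclockwise gives 270° — the wind blows toward the west.

270°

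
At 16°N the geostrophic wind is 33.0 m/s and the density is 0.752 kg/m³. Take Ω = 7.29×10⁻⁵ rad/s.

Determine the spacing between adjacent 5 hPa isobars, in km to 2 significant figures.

500 km

Coriolis parameter at 16°N:
f = 2Ω sin φ = 2 × 7.29×10⁻⁵ × sin 16° = 4.02×10⁻⁵ s⁻¹
Geostrophic balance rearranged: |∂P/∂n| = f ρ V_g
|∂P/∂n| = 4.02×10⁻⁵ × 0.752 × 33.0 = 9.97×10⁻⁴ Pa/m
Isobar spacing: Δn = ΔP/|∂P/∂n| = 500 Pa / 9.97×10⁻⁴ Pa/m = 501352 m ≈ 500 km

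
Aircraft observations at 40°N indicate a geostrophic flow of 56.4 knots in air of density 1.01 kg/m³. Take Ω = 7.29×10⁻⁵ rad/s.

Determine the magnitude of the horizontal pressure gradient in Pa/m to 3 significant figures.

2.75×10⁻³ Pa/m

Coriolis parameter at 40°N:
f = 2Ω sin φ = 2 × 7.29×10⁻⁵ × sin 40° = 9.37×10⁻⁵ s⁻¹
Wind speed in SI: 56.4 knots = 29.0 m/s
Geostrophic balance rearranged: |∂P/∂n| = f ρ V_g
|∂P/∂n| = 9.37×10⁻⁵ × 1.01 × 29.0 = 2.75×10⁻³ Pa/m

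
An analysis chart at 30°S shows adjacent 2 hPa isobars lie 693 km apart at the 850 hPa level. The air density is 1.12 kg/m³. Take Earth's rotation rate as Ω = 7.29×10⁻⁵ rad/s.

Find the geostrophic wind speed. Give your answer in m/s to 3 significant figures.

3.53 m/s

Coriolis parameter at 30°S:
f = 2Ω sin φ = 2 × 7.29×10⁻⁵ × sin 30° = 7.29×10⁻⁵ s⁻¹
Pressure gradient: |∂P/∂n| = 200 Pa / 693000 m = 2.89×10⁻⁴ Pa/m
Geostrophic balance (pressure-gradient force = Coriolis force):
V_g = (1/(fρ)) |∂P/∂n| = 2.89×10⁻⁴ / (7.29×10⁻⁵ × 1.12) = 3.53 m/s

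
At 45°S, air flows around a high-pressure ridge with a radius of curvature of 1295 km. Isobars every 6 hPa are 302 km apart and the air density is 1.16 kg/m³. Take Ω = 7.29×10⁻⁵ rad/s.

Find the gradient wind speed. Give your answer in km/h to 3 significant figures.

Coriolis parameter at 45°S:
f = 2Ω sin φ = 2 × 7.29×10⁻⁵ × sin 45° = 1.03×10⁻⁴ s⁻¹
Pressure gradient: |∂P/∂n| = 600 Pa / 302000 m = 1.99×10⁻³ Pa/m
Geostrophic speed: V_g = |∂P/∂n|/(fρ) = 1.99×10⁻³/(1.03×10⁻⁴ × 1.16) = 16.6 m/s
Around a high, pressure-gradient force acts outward with centrifugal, so Coriolis balances both:
fV = (1/ρ)|∂P/∂n| + V²/R  →  V² − fR·V + fR·V_g = 0
With fR = 1.03×10⁻⁴ × 1295×10³ m = 134 m/s:
V = [fR − √((fR)² − 4 fR V_g)]/2 = [134 − √(134² − 4×134×16.6)]/2 = 19.4 m/s
Supergeostrophic (V > V_g = 16.6 m/s), as expected around a high.
Converting: 19.4 m/s × 3.6 = 70.0 km/h

70.0 km/h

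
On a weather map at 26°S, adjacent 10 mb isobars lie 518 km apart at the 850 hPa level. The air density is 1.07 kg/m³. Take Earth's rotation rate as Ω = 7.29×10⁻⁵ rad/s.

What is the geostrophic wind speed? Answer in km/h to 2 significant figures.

Coriolis parameter at 26°S:
f = 2Ω sin φ = 2 × 7.29×10⁻⁵ × sin 26° = 6.39×10⁻⁵ s⁻¹
Pressure gradient: |∂P/∂n| = 1000 Pa / 518000 m = 1.93×10⁻³ Pa/m
Geostrophic balance (pressure-gradient force = Coriolis force):
V_g = (1/(fρ)) |∂P/∂n| = 1.93×10⁻³ / (6.39×10⁻⁵ × 1.07) = 28.2 m/s
Converting: 28.2 m/s × 3.6 = 100 km/h

100 km/h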